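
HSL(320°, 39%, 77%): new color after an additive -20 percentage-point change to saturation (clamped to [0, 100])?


Original S = 39%
Adjustment = -20 percentage points
New S = 39 + (-20) = 19
Clamp to [0, 100] → 19
= HSL(320°, 19%, 77%)


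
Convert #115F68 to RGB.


11 → 17 (R)
5F → 95 (G)
68 → 104 (B)
= RGB(17, 95, 104)


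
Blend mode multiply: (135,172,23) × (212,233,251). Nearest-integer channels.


Multiply: C = A×B/255, rounded to nearest integer
R: 135×212/255 = 28620/255 ≈ 112.235 → 112
G: 172×233/255 = 40076/255 ≈ 157.161 → 157
B: 23×251/255 = 5773/255 ≈ 22.639 → 23
= RGB(112, 157, 23)


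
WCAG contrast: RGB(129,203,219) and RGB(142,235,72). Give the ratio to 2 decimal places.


Linearize each sRGB channel c=v/255: c/12.92 if c ≤ 0.04045 else ((c+0.055)/1.055)^2.4
L = 0.2126×R_lin + 0.7152×G_lin + 0.0722×B_lin
Color 1 (129,203,219):
  R=129: 129/255≈0.5059 > 0.04045 → ((0.5059+0.055)/1.055)^2.4 ≈ 0.21953
  G=203: 203/255≈0.7961 > 0.04045 → ((0.7961+0.055)/1.055)^2.4 ≈ 0.59720
  B=219: 219/255≈0.8588 > 0.04045 → ((0.8588+0.055)/1.055)^2.4 ≈ 0.70838
  L1 = 0.2126×0.21953 + 0.7152×0.59720 + 0.0722×0.70838 ≈ 0.52493
Color 2 (142,235,72):
  R=142: 142/255≈0.5569 > 0.04045 → ((0.5569+0.055)/1.055)^2.4 ≈ 0.27050
  G=235: 235/255≈0.9216 > 0.04045 → ((0.9216+0.055)/1.055)^2.4 ≈ 0.83077
  B=72: 72/255≈0.2824 > 0.04045 → ((0.2824+0.055)/1.055)^2.4 ≈ 0.06480
  L2 = 0.2126×0.27050 + 0.7152×0.83077 + 0.0722×0.06480 ≈ 0.65635
Lighter = 0.65635, Darker = 0.52493
Ratio = (L_lighter + 0.05) / (L_darker + 0.05)
Ratio = (0.65635 + 0.05) / (0.52493 + 0.05) = 0.70635 / 0.57493 ≈ 1.2286
Ratio ≈ 1.23:1


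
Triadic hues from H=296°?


Triadic: equally spaced at 120° intervals
H1 = 296°
H2 = (296 + 120) mod 360 = 56°
H3 = (296 + 240) mod 360 = 176°
Triadic = 296°, 56°, 176°


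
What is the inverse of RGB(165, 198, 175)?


Invert: (255-R, 255-G, 255-B)
R: 255-165 = 90
G: 255-198 = 57
B: 255-175 = 80
= RGB(90, 57, 80)


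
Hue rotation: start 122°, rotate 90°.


New hue = (H + rotation) mod 360
New hue = (122 + 90) mod 360
= 212 mod 360
= 212°


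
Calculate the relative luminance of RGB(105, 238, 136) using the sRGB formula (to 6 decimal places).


Linearize each channel (sRGB transfer function): c = v/255; c_lin = c/12.92 if c ≤ 0.04045, else ((c+0.055)/1.055)^2.4
  R: 105/255 ≈ 0.411765 > 0.04045 → ((0.411765+0.055)/1.055)^2.4 ≈ 0.141263
  G: 238/255 ≈ 0.933333 > 0.04045 → ((0.933333+0.055)/1.055)^2.4 ≈ 0.854993
  B: 136/255 ≈ 0.533333 > 0.04045 → ((0.533333+0.055)/1.055)^2.4 ≈ 0.246201
R_lin = 0.141263, G_lin = 0.854993, B_lin = 0.246201
L = 0.2126×R + 0.7152×G + 0.0722×B
L = 0.2126×0.141263 + 0.7152×0.854993 + 0.0722×0.246201
L ≈ 0.659299


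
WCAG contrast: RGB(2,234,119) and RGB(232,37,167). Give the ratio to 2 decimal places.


Linearize each sRGB channel c=v/255: c/12.92 if c ≤ 0.04045 else ((c+0.055)/1.055)^2.4
L = 0.2126×R_lin + 0.7152×G_lin + 0.0722×B_lin
Color 1 (2,234,119):
  R=2: 2/255≈0.0078 ≤ 0.04045 → 0.0078/12.92 ≈ 0.00061
  G=234: 234/255≈0.9176 > 0.04045 → ((0.9176+0.055)/1.055)^2.4 ≈ 0.82279
  B=119: 119/255≈0.4667 > 0.04045 → ((0.4667+0.055)/1.055)^2.4 ≈ 0.18447
  L1 = 0.2126×0.00061 + 0.7152×0.82279 + 0.0722×0.18447 ≈ 0.60190
Color 2 (232,37,167):
  R=232: 232/255≈0.9098 > 0.04045 → ((0.9098+0.055)/1.055)^2.4 ≈ 0.80695
  G=37: 37/255≈0.1451 > 0.04045 → ((0.1451+0.055)/1.055)^2.4 ≈ 0.01850
  B=167: 167/255≈0.6549 > 0.04045 → ((0.6549+0.055)/1.055)^2.4 ≈ 0.38643
  L2 = 0.2126×0.80695 + 0.7152×0.01850 + 0.0722×0.38643 ≈ 0.21269
Lighter = 0.60190, Darker = 0.21269
Ratio = (L_lighter + 0.05) / (L_darker + 0.05)
Ratio = (0.60190 + 0.05) / (0.21269 + 0.05) = 0.65190 / 0.26269 ≈ 2.4817
Ratio ≈ 2.48:1


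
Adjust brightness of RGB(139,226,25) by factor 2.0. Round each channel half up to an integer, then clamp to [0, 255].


Multiply each channel by 2.0, round half up, clamp to [0, 255]
R: 139×2.0 = 278 → clamp → 255
G: 226×2.0 = 452 → clamp → 255
B: 25×2.0 = 50
= RGB(255, 255, 50)


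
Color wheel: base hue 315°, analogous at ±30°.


Base hue: 315°
Left analog: (315 - 30) mod 360 = 285°
Right analog: (315 + 30) mod 360 = 345°
Analogous hues = 285° and 345°


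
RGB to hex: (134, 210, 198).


R = 134 → 86 (hex)
G = 210 → D2 (hex)
B = 198 → C6 (hex)
Hex = #86D2C6


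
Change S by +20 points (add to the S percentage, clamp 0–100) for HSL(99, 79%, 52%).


Original S = 79%
Adjustment = +20 percentage points
New S = 79 + (20) = 99
Clamp to [0, 100] → 99
= HSL(99°, 99%, 52%)


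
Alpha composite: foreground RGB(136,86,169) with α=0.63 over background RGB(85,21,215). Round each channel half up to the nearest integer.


C = α×F + (1-α)×B, with 1-α = 0.37
R: 0.63×136 + 0.37×85 = 85.68 + 31.45 = 117.13 → 117
G: 0.63×86 + 0.37×21 = 54.18 + 7.77 = 61.95 → 62
B: 0.63×169 + 0.37×215 = 106.47 + 79.55 = 186.02 → 186
= RGB(117, 62, 186)


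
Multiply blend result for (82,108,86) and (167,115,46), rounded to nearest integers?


Multiply: C = A×B/255, rounded to nearest integer
R: 82×167/255 = 13694/255 ≈ 53.702 → 54
G: 108×115/255 = 12420/255 ≈ 48.706 → 49
B: 86×46/255 = 3956/255 ≈ 15.514 → 16
= RGB(54, 49, 16)


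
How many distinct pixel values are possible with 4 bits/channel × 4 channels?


Total bits = 4 bits/channel × 4 channels = 16 bits
Distinct pixel values = 2^16
= 65,536 pixel values


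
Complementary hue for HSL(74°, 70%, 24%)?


Complement = opposite side of color wheel = hue + 180°
H' = (74 + 180) mod 360 = 254°
S and L unchanged.
= HSL(254°, 70%, 24%)


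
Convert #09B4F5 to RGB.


09 → 9 (R)
B4 → 180 (G)
F5 → 245 (B)
= RGB(9, 180, 245)


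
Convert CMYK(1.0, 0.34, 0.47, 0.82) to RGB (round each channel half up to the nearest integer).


R = 255 × (1-C) × (1-K) = 255 × 0.00 × 0.18 = 0
G = 255 × (1-M) × (1-K) = 255 × 0.66 × 0.18 = 30.294 → 30
B = 255 × (1-Y) × (1-K) = 255 × 0.53 × 0.18 = 24.327 → 24
= RGB(0, 30, 24)


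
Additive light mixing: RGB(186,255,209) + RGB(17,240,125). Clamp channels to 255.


Additive: each channel = min(255, C₁+C₂)
R: 186+17 = 203 → 203
G: 255+240 = 495 → 255
B: 209+125 = 334 → 255
= RGB(203, 255, 255)


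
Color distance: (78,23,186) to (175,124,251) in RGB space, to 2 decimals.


d = √[(R₁-R₂)² + (G₁-G₂)² + (B₁-B₂)²]
d = √[(78-175)² + (23-124)² + (186-251)²]
d = √[9409 + 10201 + 4225]
d = √23835
d ≈ 154.39


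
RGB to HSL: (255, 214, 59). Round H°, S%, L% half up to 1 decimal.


Normalize: R'=255/255≈1.0000, G'=214/255≈0.8392, B'=59/255≈0.2314
Max=255/255, Min=59/255, Δ=Max-Min=196/255
L = (Max+Min)/2 = (255+59)/510 = 314/510 = 0.61568… → L = 61.6%
L > 0.5 → S = Δ/(2-Max-Min) = 196/(510-255-59) = 196/196 = 1 → S = 100.0%
(the 1/255 factors cancel in S and H, so raw channel differences can be used)
Max is R' → H = 60 × (((G-B)/Δ) mod 6) = 60 × (((214-59)/196) mod 6)
  155/196 = 0.7908…
  H = 60 × 0.7908… = 47.448…° → H = 47.4°
= HSL(47.4°, 100.0%, 61.6%)


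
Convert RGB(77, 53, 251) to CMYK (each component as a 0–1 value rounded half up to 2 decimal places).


R'=77/255≈0.3020, G'=53/255≈0.2078, B'=251/255≈0.9843
K = 1 - max(R',G',B') = 1 - 251/255 = 4/255 = 0.01568… → 0.02
(1-R'-K)/(1-K) simplifies to (max-R)/max with max = 251:
C = (251-77)/251 = 174/251 = 0.69322… → 0.69
M = (251-53)/251 = 198/251 = 0.78884… → 0.79
Y = (251-251)/251 = 0/251 = 0 → 0.00
= CMYK(0.69, 0.79, 0.00, 0.02)


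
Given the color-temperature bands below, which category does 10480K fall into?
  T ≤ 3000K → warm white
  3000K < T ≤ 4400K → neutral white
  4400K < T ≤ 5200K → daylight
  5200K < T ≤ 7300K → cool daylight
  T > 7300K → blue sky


Temperature: 10480K
10480K > 7300K → blue sky
Classification: blue sky


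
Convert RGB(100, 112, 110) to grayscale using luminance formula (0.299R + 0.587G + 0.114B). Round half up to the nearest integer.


Gray = 0.299×R + 0.587×G + 0.114×B
Gray = 0.299×100 + 0.587×112 + 0.114×110
Gray = 29.900 + 65.744 + 12.540
Gray = 108.184 → round half up → 108
Gray = 108


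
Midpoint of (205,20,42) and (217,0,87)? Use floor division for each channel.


Midpoint: each channel = ⌊(C₁+C₂)/2⌋
R: ⌊(205+217)/2⌋ = 211
G: ⌊(20+0)/2⌋ = 10
B: ⌊(42+87)/2⌋ = 64
= RGB(211, 10, 64)


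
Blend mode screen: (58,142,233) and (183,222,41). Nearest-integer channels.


Screen: C = 255 - (255-A)×(255-B)/255, rounded to nearest integer
R: 255 - (255-58)×(255-183)/255 = 255 - 14184/255 ≈ 255 - 55.624 = 199.376 → 199
G: 255 - (255-142)×(255-222)/255 = 255 - 3729/255 ≈ 255 - 14.624 = 240.376 → 240
B: 255 - (255-233)×(255-41)/255 = 255 - 4708/255 ≈ 255 - 18.463 = 236.537 → 237
= RGB(199, 240, 237)


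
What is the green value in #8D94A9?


Color: #8D94A9
R = 8D = 141
G = 94 = 148
B = A9 = 169
Green = 148


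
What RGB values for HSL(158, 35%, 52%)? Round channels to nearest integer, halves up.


H=158°, S=0.35, L=0.52
C = (1-|2L-1|)×S = (1-|0.04|)×0.35 = 0.336
H' = H/60 = 158/60 ≈ 2.6333; X = C×(1-|H' mod 2 - 1|) = 0.2128
m = L - C/2 = 0.52 - 0.168 = 0.352
Sector ⌊H'⌋ = 2 → (R',G',B') = (0.0, 0.336, 0.2128)
RGB = ((R'+m)×255, (G'+m)×255, (B'+m)×255) = (89.76, 175.44, 144.024)
Round half up → RGB(90, 175, 144)


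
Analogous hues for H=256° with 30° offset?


Base hue: 256°
Left analog: (256 - 30) mod 360 = 226°
Right analog: (256 + 30) mod 360 = 286°
Analogous hues = 226° and 286°


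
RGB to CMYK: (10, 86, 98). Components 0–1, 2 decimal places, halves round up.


R'=10/255≈0.0392, G'=86/255≈0.3373, B'=98/255≈0.3843
K = 1 - max(R',G',B') = 1 - 98/255 = 157/255 = 0.61568… → 0.62
(1-R'-K)/(1-K) simplifies to (max-R)/max with max = 98:
C = (98-10)/98 = 88/98 = 0.89795… → 0.90
M = (98-86)/98 = 12/98 = 0.12244… → 0.12
Y = (98-98)/98 = 0/98 = 0 → 0.00
= CMYK(0.90, 0.12, 0.00, 0.62)


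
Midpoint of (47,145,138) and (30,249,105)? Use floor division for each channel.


Midpoint: each channel = ⌊(C₁+C₂)/2⌋
R: ⌊(47+30)/2⌋ = 38
G: ⌊(145+249)/2⌋ = 197
B: ⌊(138+105)/2⌋ = 121
= RGB(38, 197, 121)


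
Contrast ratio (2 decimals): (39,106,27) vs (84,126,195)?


Linearize each sRGB channel c=v/255: c/12.92 if c ≤ 0.04045 else ((c+0.055)/1.055)^2.4
L = 0.2126×R_lin + 0.7152×G_lin + 0.0722×B_lin
Color 1 (39,106,27):
  R=39: 39/255≈0.1529 > 0.04045 → ((0.1529+0.055)/1.055)^2.4 ≈ 0.02029
  G=106: 106/255≈0.4157 > 0.04045 → ((0.4157+0.055)/1.055)^2.4 ≈ 0.14413
  B=27: 27/255≈0.1059 > 0.04045 → ((0.1059+0.055)/1.055)^2.4 ≈ 0.01096
  L1 = 0.2126×0.02029 + 0.7152×0.14413 + 0.0722×0.01096 ≈ 0.10819
Color 2 (84,126,195):
  R=84: 84/255≈0.3294 > 0.04045 → ((0.3294+0.055)/1.055)^2.4 ≈ 0.08866
  G=126: 126/255≈0.4941 > 0.04045 → ((0.4941+0.055)/1.055)^2.4 ≈ 0.20864
  B=195: 195/255≈0.7647 > 0.04045 → ((0.7647+0.055)/1.055)^2.4 ≈ 0.54572
  L2 = 0.2126×0.08866 + 0.7152×0.20864 + 0.0722×0.54572 ≈ 0.20747
Lighter = 0.20747, Darker = 0.10819
Ratio = (L_lighter + 0.05) / (L_darker + 0.05)
Ratio = (0.20747 + 0.05) / (0.10819 + 0.05) = 0.25747 / 0.15819 ≈ 1.6276
Ratio ≈ 1.63:1


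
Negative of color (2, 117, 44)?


Invert: (255-R, 255-G, 255-B)
R: 255-2 = 253
G: 255-117 = 138
B: 255-44 = 211
= RGB(253, 138, 211)


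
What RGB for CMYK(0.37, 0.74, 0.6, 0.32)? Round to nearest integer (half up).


R = 255 × (1-C) × (1-K) = 255 × 0.63 × 0.68 = 109.242 → 109
G = 255 × (1-M) × (1-K) = 255 × 0.26 × 0.68 = 45.084 → 45
B = 255 × (1-Y) × (1-K) = 255 × 0.40 × 0.68 = 69.36 → 69
= RGB(109, 45, 69)


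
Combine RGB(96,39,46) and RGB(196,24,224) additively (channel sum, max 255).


Additive: each channel = min(255, C₁+C₂)
R: 96+196 = 292 → 255
G: 39+24 = 63 → 63
B: 46+224 = 270 → 255
= RGB(255, 63, 255)


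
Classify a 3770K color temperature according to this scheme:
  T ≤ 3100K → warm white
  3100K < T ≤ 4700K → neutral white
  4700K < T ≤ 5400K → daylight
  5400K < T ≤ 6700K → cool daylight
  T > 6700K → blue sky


Temperature: 3770K
3100K < 3770K ≤ 4700K → neutral white
Classification: neutral white


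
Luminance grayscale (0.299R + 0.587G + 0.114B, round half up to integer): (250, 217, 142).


Gray = 0.299×R + 0.587×G + 0.114×B
Gray = 0.299×250 + 0.587×217 + 0.114×142
Gray = 74.750 + 127.379 + 16.188
Gray = 218.317 → round half up → 218
Gray = 218


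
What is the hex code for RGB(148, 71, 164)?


R = 148 → 94 (hex)
G = 71 → 47 (hex)
B = 164 → A4 (hex)
Hex = #9447A4


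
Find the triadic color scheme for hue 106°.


Triadic: equally spaced at 120° intervals
H1 = 106°
H2 = (106 + 120) mod 360 = 226°
H3 = (106 + 240) mod 360 = 346°
Triadic = 106°, 226°, 346°


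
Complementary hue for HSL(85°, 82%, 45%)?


Complement = opposite side of color wheel = hue + 180°
H' = (85 + 180) mod 360 = 265°
S and L unchanged.
= HSL(265°, 82%, 45%)


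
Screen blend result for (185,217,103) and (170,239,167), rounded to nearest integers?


Screen: C = 255 - (255-A)×(255-B)/255, rounded to nearest integer
R: 255 - (255-185)×(255-170)/255 = 255 - 5950/255 ≈ 255 - 23.333 = 231.667 → 232
G: 255 - (255-217)×(255-239)/255 = 255 - 608/255 ≈ 255 - 2.384 = 252.616 → 253
B: 255 - (255-103)×(255-167)/255 = 255 - 13376/255 ≈ 255 - 52.455 = 202.545 → 203
= RGB(232, 253, 203)


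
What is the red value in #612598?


Color: #612598
R = 61 = 97
G = 25 = 37
B = 98 = 152
Red = 97


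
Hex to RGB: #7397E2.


73 → 115 (R)
97 → 151 (G)
E2 → 226 (B)
= RGB(115, 151, 226)


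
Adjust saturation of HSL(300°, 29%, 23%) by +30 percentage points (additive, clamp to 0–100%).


Original S = 29%
Adjustment = +30 percentage points
New S = 29 + (30) = 59
Clamp to [0, 100] → 59
= HSL(300°, 59%, 23%)


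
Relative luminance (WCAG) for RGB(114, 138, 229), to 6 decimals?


Linearize each channel (sRGB transfer function): c = v/255; c_lin = c/12.92 if c ≤ 0.04045, else ((c+0.055)/1.055)^2.4
  R: 114/255 ≈ 0.447059 > 0.04045 → ((0.447059+0.055)/1.055)^2.4 ≈ 0.168269
  G: 138/255 ≈ 0.541176 > 0.04045 → ((0.541176+0.055)/1.055)^2.4 ≈ 0.254152
  B: 229/255 ≈ 0.898039 > 0.04045 → ((0.898039+0.055)/1.055)^2.4 ≈ 0.783538
R_lin = 0.168269, G_lin = 0.254152, B_lin = 0.783538
L = 0.2126×R + 0.7152×G + 0.0722×B
L = 0.2126×0.168269 + 0.7152×0.254152 + 0.0722×0.783538
L ≈ 0.274115


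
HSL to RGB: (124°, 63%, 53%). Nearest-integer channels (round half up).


H=124°, S=0.63, L=0.53
C = (1-|2L-1|)×S = (1-|0.06|)×0.63 = 0.5922
H' = H/60 = 124/60 ≈ 2.0667; X = C×(1-|H' mod 2 - 1|) = 0.03948
m = L - C/2 = 0.53 - 0.2961 = 0.2339
Sector ⌊H'⌋ = 2 → (R',G',B') = (0.0, 0.5922, 0.03948)
RGB = ((R'+m)×255, (G'+m)×255, (B'+m)×255) = (59.6445, 210.6555, 69.7119)
Round half up → RGB(60, 211, 70)


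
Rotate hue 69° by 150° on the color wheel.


New hue = (H + rotation) mod 360
New hue = (69 + 150) mod 360
= 219 mod 360
= 219°


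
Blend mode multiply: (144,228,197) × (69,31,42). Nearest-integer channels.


Multiply: C = A×B/255, rounded to nearest integer
R: 144×69/255 = 9936/255 ≈ 38.965 → 39
G: 228×31/255 = 7068/255 ≈ 27.718 → 28
B: 197×42/255 = 8274/255 ≈ 32.447 → 32
= RGB(39, 28, 32)


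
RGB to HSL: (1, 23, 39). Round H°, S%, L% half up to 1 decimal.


Normalize: R'=1/255≈0.0039, G'=23/255≈0.0902, B'=39/255≈0.1529
Max=39/255, Min=1/255, Δ=Max-Min=38/255
L = (Max+Min)/2 = (39+1)/510 = 40/510 = 0.07843… → L = 7.8%
L ≤ 0.5 → S = Δ/(Max+Min) = 38/(39+1) = 38/40 = 0.95 → S = 95.0%
(the 1/255 factors cancel in S and H, so raw channel differences can be used)
Max is B' → H = 60 × ((R-G)/Δ + 4) = 60 × ((1-23)/38 + 4)
  -22/38 + 4 = -0.5789… + 4 = 3.4210…
  H = 60 × 3.4210… = 205.263…° → H = 205.3°
= HSL(205.3°, 95.0%, 7.8%)


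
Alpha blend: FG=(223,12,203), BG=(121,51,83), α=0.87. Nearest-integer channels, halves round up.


C = α×F + (1-α)×B, with 1-α = 0.13
R: 0.87×223 + 0.13×121 = 194.01 + 15.73 = 209.74 → 210
G: 0.87×12 + 0.13×51 = 10.44 + 6.63 = 17.07 → 17
B: 0.87×203 + 0.13×83 = 176.61 + 10.79 = 187.40 → 187
= RGB(210, 17, 187)


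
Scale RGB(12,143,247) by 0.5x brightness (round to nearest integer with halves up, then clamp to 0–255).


Multiply each channel by 0.5, round half up, clamp to [0, 255]
R: 12×0.5 = 6
G: 143×0.5 = 71.5 → round → 72
B: 247×0.5 = 123.5 → round → 124
= RGB(6, 72, 124)


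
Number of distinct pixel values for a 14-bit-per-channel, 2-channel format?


Total bits = 14 bits/channel × 2 channels = 28 bits
Distinct pixel values = 2^28
= 268,435,456 pixel values


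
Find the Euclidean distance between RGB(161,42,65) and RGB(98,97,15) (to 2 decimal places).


d = √[(R₁-R₂)² + (G₁-G₂)² + (B₁-B₂)²]
d = √[(161-98)² + (42-97)² + (65-15)²]
d = √[3969 + 3025 + 2500]
d = √9494
d ≈ 97.44


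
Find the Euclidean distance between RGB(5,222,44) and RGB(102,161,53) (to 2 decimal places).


d = √[(R₁-R₂)² + (G₁-G₂)² + (B₁-B₂)²]
d = √[(5-102)² + (222-161)² + (44-53)²]
d = √[9409 + 3721 + 81]
d = √13211
d ≈ 114.94


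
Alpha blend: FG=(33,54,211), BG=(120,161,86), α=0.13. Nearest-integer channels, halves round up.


C = α×F + (1-α)×B, with 1-α = 0.87
R: 0.13×33 + 0.87×120 = 4.29 + 104.40 = 108.69 → 109
G: 0.13×54 + 0.87×161 = 7.02 + 140.07 = 147.09 → 147
B: 0.13×211 + 0.87×86 = 27.43 + 74.82 = 102.25 → 102
= RGB(109, 147, 102)


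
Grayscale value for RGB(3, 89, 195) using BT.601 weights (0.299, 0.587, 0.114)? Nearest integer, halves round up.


Gray = 0.299×R + 0.587×G + 0.114×B
Gray = 0.299×3 + 0.587×89 + 0.114×195
Gray = 0.897 + 52.243 + 22.230
Gray = 75.370 → round half up → 75
Gray = 75


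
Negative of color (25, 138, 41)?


Invert: (255-R, 255-G, 255-B)
R: 255-25 = 230
G: 255-138 = 117
B: 255-41 = 214
= RGB(230, 117, 214)


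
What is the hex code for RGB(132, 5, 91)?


R = 132 → 84 (hex)
G = 5 → 05 (hex)
B = 91 → 5B (hex)
Hex = #84055B


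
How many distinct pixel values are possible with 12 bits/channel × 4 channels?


Total bits = 12 bits/channel × 4 channels = 48 bits
Distinct pixel values = 2^48
= 281,474,976,710,656 pixel values


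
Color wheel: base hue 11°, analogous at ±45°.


Base hue: 11°
Left analog: (11 - 45) mod 360 = 326°
Right analog: (11 + 45) mod 360 = 56°
Analogous hues = 326° and 56°


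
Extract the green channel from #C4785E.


Color: #C4785E
R = C4 = 196
G = 78 = 120
B = 5E = 94
Green = 120


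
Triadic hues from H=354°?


Triadic: equally spaced at 120° intervals
H1 = 354°
H2 = (354 + 120) mod 360 = 114°
H3 = (354 + 240) mod 360 = 234°
Triadic = 354°, 114°, 234°


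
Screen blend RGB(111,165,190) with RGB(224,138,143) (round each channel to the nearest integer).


Screen: C = 255 - (255-A)×(255-B)/255, rounded to nearest integer
R: 255 - (255-111)×(255-224)/255 = 255 - 4464/255 ≈ 255 - 17.506 = 237.494 → 237
G: 255 - (255-165)×(255-138)/255 = 255 - 10530/255 ≈ 255 - 41.294 = 213.706 → 214
B: 255 - (255-190)×(255-143)/255 = 255 - 7280/255 ≈ 255 - 28.549 = 226.451 → 226
= RGB(237, 214, 226)


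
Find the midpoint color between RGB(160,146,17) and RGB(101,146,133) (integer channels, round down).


Midpoint: each channel = ⌊(C₁+C₂)/2⌋
R: ⌊(160+101)/2⌋ = 130
G: ⌊(146+146)/2⌋ = 146
B: ⌊(17+133)/2⌋ = 75
= RGB(130, 146, 75)


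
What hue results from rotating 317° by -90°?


New hue = (H + rotation) mod 360
New hue = (317 -90) mod 360
= 227 mod 360
= 227°


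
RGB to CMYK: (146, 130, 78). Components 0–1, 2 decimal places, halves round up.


R'=146/255≈0.5725, G'=130/255≈0.5098, B'=78/255≈0.3059
K = 1 - max(R',G',B') = 1 - 146/255 = 109/255 = 0.42745… → 0.43
(1-R'-K)/(1-K) simplifies to (max-R)/max with max = 146:
C = (146-146)/146 = 0/146 = 0 → 0.00
M = (146-130)/146 = 16/146 = 0.10958… → 0.11
Y = (146-78)/146 = 68/146 = 0.46575… → 0.47
= CMYK(0.00, 0.11, 0.47, 0.43)


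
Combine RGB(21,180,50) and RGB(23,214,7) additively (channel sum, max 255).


Additive: each channel = min(255, C₁+C₂)
R: 21+23 = 44 → 44
G: 180+214 = 394 → 255
B: 50+7 = 57 → 57
= RGB(44, 255, 57)


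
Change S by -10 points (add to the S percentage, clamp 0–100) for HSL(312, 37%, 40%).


Original S = 37%
Adjustment = -10 percentage points
New S = 37 + (-10) = 27
Clamp to [0, 100] → 27
= HSL(312°, 27%, 40%)


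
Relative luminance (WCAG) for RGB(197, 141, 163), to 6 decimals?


Linearize each channel (sRGB transfer function): c = v/255; c_lin = c/12.92 if c ≤ 0.04045, else ((c+0.055)/1.055)^2.4
  R: 197/255 ≈ 0.772549 > 0.04045 → ((0.772549+0.055)/1.055)^2.4 ≈ 0.558340
  G: 141/255 ≈ 0.552941 > 0.04045 → ((0.552941+0.055)/1.055)^2.4 ≈ 0.266356
  B: 163/255 ≈ 0.639216 > 0.04045 → ((0.639216+0.055)/1.055)^2.4 ≈ 0.366253
R_lin = 0.558340, G_lin = 0.266356, B_lin = 0.366253
L = 0.2126×R + 0.7152×G + 0.0722×B
L = 0.2126×0.558340 + 0.7152×0.266356 + 0.0722×0.366253
L ≈ 0.335644


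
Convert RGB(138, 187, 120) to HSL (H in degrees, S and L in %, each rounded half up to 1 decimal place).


Normalize: R'=138/255≈0.5412, G'=187/255≈0.7333, B'=120/255≈0.4706
Max=187/255, Min=120/255, Δ=Max-Min=67/255
L = (Max+Min)/2 = (187+120)/510 = 307/510 = 0.60196… → L = 60.2%
L > 0.5 → S = Δ/(2-Max-Min) = 67/(510-187-120) = 67/203 = 0.33004… → S = 33.0%
(the 1/255 factors cancel in S and H, so raw channel differences can be used)
Max is G' → H = 60 × ((B-R)/Δ + 2) = 60 × ((120-138)/67 + 2)
  -18/67 + 2 = -0.2686… + 2 = 1.7313…
  H = 60 × 1.7313… = 103.880…° → H = 103.9°
= HSL(103.9°, 33.0%, 60.2%)


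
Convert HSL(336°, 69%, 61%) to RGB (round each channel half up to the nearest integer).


H=336°, S=0.69, L=0.61
C = (1-|2L-1|)×S = (1-|0.22|)×0.69 = 0.5382
H' = H/60 = 336/60 ≈ 5.6000; X = C×(1-|H' mod 2 - 1|) = 0.21528
m = L - C/2 = 0.61 - 0.2691 = 0.3409
Sector ⌊H'⌋ = 5 → (R',G',B') = (0.5382, 0.0, 0.21528)
RGB = ((R'+m)×255, (G'+m)×255, (B'+m)×255) = (224.1705, 86.9295, 141.8259)
Round half up → RGB(224, 87, 142)


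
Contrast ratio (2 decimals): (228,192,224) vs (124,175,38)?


Linearize each sRGB channel c=v/255: c/12.92 if c ≤ 0.04045 else ((c+0.055)/1.055)^2.4
L = 0.2126×R_lin + 0.7152×G_lin + 0.0722×B_lin
Color 1 (228,192,224):
  R=228: 228/255≈0.8941 > 0.04045 → ((0.8941+0.055)/1.055)^2.4 ≈ 0.77582
  G=192: 192/255≈0.7529 > 0.04045 → ((0.7529+0.055)/1.055)^2.4 ≈ 0.52712
  B=224: 224/255≈0.8784 > 0.04045 → ((0.8784+0.055)/1.055)^2.4 ≈ 0.74540
  L1 = 0.2126×0.77582 + 0.7152×0.52712 + 0.0722×0.74540 ≈ 0.59575
Color 2 (124,175,38):
  R=124: 124/255≈0.4863 > 0.04045 → ((0.4863+0.055)/1.055)^2.4 ≈ 0.20156
  G=175: 175/255≈0.6863 > 0.04045 → ((0.6863+0.055)/1.055)^2.4 ≈ 0.42869
  B=38: 38/255≈0.1490 > 0.04045 → ((0.1490+0.055)/1.055)^2.4 ≈ 0.01938
  L2 = 0.2126×0.20156 + 0.7152×0.42869 + 0.0722×0.01938 ≈ 0.35085
Lighter = 0.59575, Darker = 0.35085
Ratio = (L_lighter + 0.05) / (L_darker + 0.05)
Ratio = (0.59575 + 0.05) / (0.35085 + 0.05) = 0.64575 / 0.40085 ≈ 1.6110
Ratio ≈ 1.61:1


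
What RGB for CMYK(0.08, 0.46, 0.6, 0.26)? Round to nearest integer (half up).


R = 255 × (1-C) × (1-K) = 255 × 0.92 × 0.74 = 173.604 → 174
G = 255 × (1-M) × (1-K) = 255 × 0.54 × 0.74 = 101.898 → 102
B = 255 × (1-Y) × (1-K) = 255 × 0.40 × 0.74 = 75.48 → 75
= RGB(174, 102, 75)


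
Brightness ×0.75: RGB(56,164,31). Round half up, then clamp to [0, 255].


Multiply each channel by 0.75, round half up, clamp to [0, 255]
R: 56×0.75 = 42
G: 164×0.75 = 123
B: 31×0.75 = 23.25 → round → 23
= RGB(42, 123, 23)


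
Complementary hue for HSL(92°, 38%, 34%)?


Complement = opposite side of color wheel = hue + 180°
H' = (92 + 180) mod 360 = 272°
S and L unchanged.
= HSL(272°, 38%, 34%)


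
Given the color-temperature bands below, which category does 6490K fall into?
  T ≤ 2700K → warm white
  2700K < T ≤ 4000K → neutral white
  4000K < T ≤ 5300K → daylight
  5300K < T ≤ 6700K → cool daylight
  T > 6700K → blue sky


Temperature: 6490K
5300K < 6490K ≤ 6700K → cool daylight
Classification: cool daylight


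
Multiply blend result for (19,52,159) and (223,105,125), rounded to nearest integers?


Multiply: C = A×B/255, rounded to nearest integer
R: 19×223/255 = 4237/255 ≈ 16.616 → 17
G: 52×105/255 = 5460/255 ≈ 21.412 → 21
B: 159×125/255 = 19875/255 ≈ 77.941 → 78
= RGB(17, 21, 78)


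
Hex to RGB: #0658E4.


06 → 6 (R)
58 → 88 (G)
E4 → 228 (B)
= RGB(6, 88, 228)


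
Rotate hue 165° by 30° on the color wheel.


New hue = (H + rotation) mod 360
New hue = (165 + 30) mod 360
= 195 mod 360
= 195°


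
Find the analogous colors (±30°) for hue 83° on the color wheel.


Base hue: 83°
Left analog: (83 - 30) mod 360 = 53°
Right analog: (83 + 30) mod 360 = 113°
Analogous hues = 53° and 113°


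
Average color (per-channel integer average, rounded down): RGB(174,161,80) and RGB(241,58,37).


Midpoint: each channel = ⌊(C₁+C₂)/2⌋
R: ⌊(174+241)/2⌋ = 207
G: ⌊(161+58)/2⌋ = 109
B: ⌊(80+37)/2⌋ = 58
= RGB(207, 109, 58)


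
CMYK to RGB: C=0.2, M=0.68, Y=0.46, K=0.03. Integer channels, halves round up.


R = 255 × (1-C) × (1-K) = 255 × 0.80 × 0.97 = 197.88 → 198
G = 255 × (1-M) × (1-K) = 255 × 0.32 × 0.97 = 79.152 → 79
B = 255 × (1-Y) × (1-K) = 255 × 0.54 × 0.97 = 133.569 → 134
= RGB(198, 79, 134)


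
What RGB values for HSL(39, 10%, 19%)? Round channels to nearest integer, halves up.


H=39°, S=0.10, L=0.19
C = (1-|2L-1|)×S = (1-|-0.62|)×0.10 = 0.038
H' = H/60 = 39/60 ≈ 0.6500; X = C×(1-|H' mod 2 - 1|) = 0.0247
m = L - C/2 = 0.19 - 0.019 = 0.171
Sector ⌊H'⌋ = 0 → (R',G',B') = (0.038, 0.0247, 0.0)
RGB = ((R'+m)×255, (G'+m)×255, (B'+m)×255) = (53.295, 49.9035, 43.605)
Round half up → RGB(53, 50, 44)


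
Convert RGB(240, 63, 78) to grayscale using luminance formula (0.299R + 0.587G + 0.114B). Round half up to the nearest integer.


Gray = 0.299×R + 0.587×G + 0.114×B
Gray = 0.299×240 + 0.587×63 + 0.114×78
Gray = 71.760 + 36.981 + 8.892
Gray = 117.633 → round half up → 118
Gray = 118


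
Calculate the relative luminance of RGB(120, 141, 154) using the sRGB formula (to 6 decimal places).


Linearize each channel (sRGB transfer function): c = v/255; c_lin = c/12.92 if c ≤ 0.04045, else ((c+0.055)/1.055)^2.4
  R: 120/255 ≈ 0.470588 > 0.04045 → ((0.470588+0.055)/1.055)^2.4 ≈ 0.187821
  G: 141/255 ≈ 0.552941 > 0.04045 → ((0.552941+0.055)/1.055)^2.4 ≈ 0.266356
  B: 154/255 ≈ 0.603922 > 0.04045 → ((0.603922+0.055)/1.055)^2.4 ≈ 0.323143
R_lin = 0.187821, G_lin = 0.266356, B_lin = 0.323143
L = 0.2126×R + 0.7152×G + 0.0722×B
L = 0.2126×0.187821 + 0.7152×0.266356 + 0.0722×0.323143
L ≈ 0.253759


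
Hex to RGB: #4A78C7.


4A → 74 (R)
78 → 120 (G)
C7 → 199 (B)
= RGB(74, 120, 199)


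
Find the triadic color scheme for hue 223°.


Triadic: equally spaced at 120° intervals
H1 = 223°
H2 = (223 + 120) mod 360 = 343°
H3 = (223 + 240) mod 360 = 103°
Triadic = 223°, 343°, 103°


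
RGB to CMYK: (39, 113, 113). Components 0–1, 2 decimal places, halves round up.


R'=39/255≈0.1529, G'=113/255≈0.4431, B'=113/255≈0.4431
K = 1 - max(R',G',B') = 1 - 113/255 = 142/255 = 0.55686… → 0.56
(1-R'-K)/(1-K) simplifies to (max-R)/max with max = 113:
C = (113-39)/113 = 74/113 = 0.65486… → 0.65
M = (113-113)/113 = 0/113 = 0 → 0.00
Y = (113-113)/113 = 0/113 = 0 → 0.00
= CMYK(0.65, 0.00, 0.00, 0.56)


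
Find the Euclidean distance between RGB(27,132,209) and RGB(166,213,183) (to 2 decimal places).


d = √[(R₁-R₂)² + (G₁-G₂)² + (B₁-B₂)²]
d = √[(27-166)² + (132-213)² + (209-183)²]
d = √[19321 + 6561 + 676]
d = √26558
d ≈ 162.97


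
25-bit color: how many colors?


Colors = 2^bits = 2^25
= 33,554,432 colors


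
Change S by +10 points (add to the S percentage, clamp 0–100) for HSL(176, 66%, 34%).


Original S = 66%
Adjustment = +10 percentage points
New S = 66 + (10) = 76
Clamp to [0, 100] → 76
= HSL(176°, 76%, 34%)


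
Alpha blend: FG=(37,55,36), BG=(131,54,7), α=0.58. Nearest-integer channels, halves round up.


C = α×F + (1-α)×B, with 1-α = 0.42
R: 0.58×37 + 0.42×131 = 21.46 + 55.02 = 76.48 → 76
G: 0.58×55 + 0.42×54 = 31.90 + 22.68 = 54.58 → 55
B: 0.58×36 + 0.42×7 = 20.88 + 2.94 = 23.82 → 24
= RGB(76, 55, 24)


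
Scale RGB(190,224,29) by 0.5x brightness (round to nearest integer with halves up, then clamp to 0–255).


Multiply each channel by 0.5, round half up, clamp to [0, 255]
R: 190×0.5 = 95
G: 224×0.5 = 112
B: 29×0.5 = 14.5 → round → 15
= RGB(95, 112, 15)


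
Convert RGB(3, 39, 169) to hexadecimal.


R = 3 → 03 (hex)
G = 39 → 27 (hex)
B = 169 → A9 (hex)
Hex = #0327A9


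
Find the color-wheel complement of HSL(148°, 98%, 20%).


Complement = opposite side of color wheel = hue + 180°
H' = (148 + 180) mod 360 = 328°
S and L unchanged.
= HSL(328°, 98%, 20%)


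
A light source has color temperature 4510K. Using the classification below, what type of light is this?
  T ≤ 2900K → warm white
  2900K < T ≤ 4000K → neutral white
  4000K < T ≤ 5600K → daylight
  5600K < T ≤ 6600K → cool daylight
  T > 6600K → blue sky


Temperature: 4510K
4000K < 4510K ≤ 5600K → daylight
Classification: daylight


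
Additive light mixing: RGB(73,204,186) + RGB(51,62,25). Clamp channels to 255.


Additive: each channel = min(255, C₁+C₂)
R: 73+51 = 124 → 124
G: 204+62 = 266 → 255
B: 186+25 = 211 → 211
= RGB(124, 255, 211)


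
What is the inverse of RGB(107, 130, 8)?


Invert: (255-R, 255-G, 255-B)
R: 255-107 = 148
G: 255-130 = 125
B: 255-8 = 247
= RGB(148, 125, 247)


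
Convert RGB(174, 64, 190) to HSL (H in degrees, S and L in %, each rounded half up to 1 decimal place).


Normalize: R'=174/255≈0.6824, G'=64/255≈0.2510, B'=190/255≈0.7451
Max=190/255, Min=64/255, Δ=Max-Min=126/255
L = (Max+Min)/2 = (190+64)/510 = 254/510 = 0.49803… → L = 49.8%
L ≤ 0.5 → S = Δ/(Max+Min) = 126/(190+64) = 126/254 = 0.49606… → S = 49.6%
(the 1/255 factors cancel in S and H, so raw channel differences can be used)
Max is B' → H = 60 × ((R-G)/Δ + 4) = 60 × ((174-64)/126 + 4)
  110/126 + 4 = 0.8730… + 4 = 4.8730…
  H = 60 × 4.8730… = 292.380…° → H = 292.4°
= HSL(292.4°, 49.6%, 49.8%)


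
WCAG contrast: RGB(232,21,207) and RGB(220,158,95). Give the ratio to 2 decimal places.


Linearize each sRGB channel c=v/255: c/12.92 if c ≤ 0.04045 else ((c+0.055)/1.055)^2.4
L = 0.2126×R_lin + 0.7152×G_lin + 0.0722×B_lin
Color 1 (232,21,207):
  R=232: 232/255≈0.9098 > 0.04045 → ((0.9098+0.055)/1.055)^2.4 ≈ 0.80695
  G=21: 21/255≈0.0824 > 0.04045 → ((0.0824+0.055)/1.055)^2.4 ≈ 0.00750
  B=207: 207/255≈0.8118 > 0.04045 → ((0.8118+0.055)/1.055)^2.4 ≈ 0.62396
  L1 = 0.2126×0.80695 + 0.7152×0.00750 + 0.0722×0.62396 ≈ 0.22197
Color 2 (220,158,95):
  R=220: 220/255≈0.8627 > 0.04045 → ((0.8627+0.055)/1.055)^2.4 ≈ 0.71569
  G=158: 158/255≈0.6196 > 0.04045 → ((0.6196+0.055)/1.055)^2.4 ≈ 0.34191
  B=95: 95/255≈0.3725 > 0.04045 → ((0.3725+0.055)/1.055)^2.4 ≈ 0.11444
  L2 = 0.2126×0.71569 + 0.7152×0.34191 + 0.0722×0.11444 ≈ 0.40496
Lighter = 0.40496, Darker = 0.22197
Ratio = (L_lighter + 0.05) / (L_darker + 0.05)
Ratio = (0.40496 + 0.05) / (0.22197 + 0.05) = 0.45496 / 0.27197 ≈ 1.6728
Ratio ≈ 1.67:1


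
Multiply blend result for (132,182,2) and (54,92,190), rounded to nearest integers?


Multiply: C = A×B/255, rounded to nearest integer
R: 132×54/255 = 7128/255 ≈ 27.953 → 28
G: 182×92/255 = 16744/255 ≈ 65.663 → 66
B: 2×190/255 = 380/255 ≈ 1.490 → 1
= RGB(28, 66, 1)


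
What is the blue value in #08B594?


Color: #08B594
R = 08 = 8
G = B5 = 181
B = 94 = 148
Blue = 148


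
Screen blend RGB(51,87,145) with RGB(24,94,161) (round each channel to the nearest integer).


Screen: C = 255 - (255-A)×(255-B)/255, rounded to nearest integer
R: 255 - (255-51)×(255-24)/255 = 255 - 47124/255 ≈ 255 - 184.800 = 70.200 → 70
G: 255 - (255-87)×(255-94)/255 = 255 - 27048/255 ≈ 255 - 106.071 = 148.929 → 149
B: 255 - (255-145)×(255-161)/255 = 255 - 10340/255 ≈ 255 - 40.549 = 214.451 → 214
= RGB(70, 149, 214)


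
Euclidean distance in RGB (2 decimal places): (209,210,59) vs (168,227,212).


d = √[(R₁-R₂)² + (G₁-G₂)² + (B₁-B₂)²]
d = √[(209-168)² + (210-227)² + (59-212)²]
d = √[1681 + 289 + 23409]
d = √25379
d ≈ 159.31


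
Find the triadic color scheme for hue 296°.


Triadic: equally spaced at 120° intervals
H1 = 296°
H2 = (296 + 120) mod 360 = 56°
H3 = (296 + 240) mod 360 = 176°
Triadic = 296°, 56°, 176°


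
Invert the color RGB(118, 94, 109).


Invert: (255-R, 255-G, 255-B)
R: 255-118 = 137
G: 255-94 = 161
B: 255-109 = 146
= RGB(137, 161, 146)


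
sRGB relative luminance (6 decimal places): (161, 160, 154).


Linearize each channel (sRGB transfer function): c = v/255; c_lin = c/12.92 if c ≤ 0.04045, else ((c+0.055)/1.055)^2.4
  R: 161/255 ≈ 0.631373 > 0.04045 → ((0.631373+0.055)/1.055)^2.4 ≈ 0.356400
  G: 160/255 ≈ 0.627451 > 0.04045 → ((0.627451+0.055)/1.055)^2.4 ≈ 0.351533
  B: 154/255 ≈ 0.603922 > 0.04045 → ((0.603922+0.055)/1.055)^2.4 ≈ 0.323143
R_lin = 0.356400, G_lin = 0.351533, B_lin = 0.323143
L = 0.2126×R + 0.7152×G + 0.0722×B
L = 0.2126×0.356400 + 0.7152×0.351533 + 0.0722×0.323143
L ≈ 0.350518


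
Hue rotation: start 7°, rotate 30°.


New hue = (H + rotation) mod 360
New hue = (7 + 30) mod 360
= 37 mod 360
= 37°


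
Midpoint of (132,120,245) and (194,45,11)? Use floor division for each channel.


Midpoint: each channel = ⌊(C₁+C₂)/2⌋
R: ⌊(132+194)/2⌋ = 163
G: ⌊(120+45)/2⌋ = 82
B: ⌊(245+11)/2⌋ = 128
= RGB(163, 82, 128)


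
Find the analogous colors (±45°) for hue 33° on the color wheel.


Base hue: 33°
Left analog: (33 - 45) mod 360 = 348°
Right analog: (33 + 45) mod 360 = 78°
Analogous hues = 348° and 78°


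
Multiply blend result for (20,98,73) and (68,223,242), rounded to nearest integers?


Multiply: C = A×B/255, rounded to nearest integer
R: 20×68/255 = 1360/255 ≈ 5.333 → 5
G: 98×223/255 = 21854/255 ≈ 85.702 → 86
B: 73×242/255 = 17666/255 ≈ 69.278 → 69
= RGB(5, 86, 69)


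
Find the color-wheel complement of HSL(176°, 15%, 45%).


Complement = opposite side of color wheel = hue + 180°
H' = (176 + 180) mod 360 = 356°
S and L unchanged.
= HSL(356°, 15%, 45%)


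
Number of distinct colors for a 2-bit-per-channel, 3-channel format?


Total bits = 2 bits/channel × 3 channels = 6 bits
Distinct colors = 2^6
= 64 colors


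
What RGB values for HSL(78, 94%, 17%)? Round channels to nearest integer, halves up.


H=78°, S=0.94, L=0.17
C = (1-|2L-1|)×S = (1-|-0.66|)×0.94 = 0.3196
H' = H/60 = 78/60 ≈ 1.3000; X = C×(1-|H' mod 2 - 1|) = 0.22372
m = L - C/2 = 0.17 - 0.1598 = 0.0102
Sector ⌊H'⌋ = 1 → (R',G',B') = (0.22372, 0.3196, 0.0)
RGB = ((R'+m)×255, (G'+m)×255, (B'+m)×255) = (59.6496, 84.099, 2.601)
Round half up → RGB(60, 84, 3)


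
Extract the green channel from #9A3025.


Color: #9A3025
R = 9A = 154
G = 30 = 48
B = 25 = 37
Green = 48


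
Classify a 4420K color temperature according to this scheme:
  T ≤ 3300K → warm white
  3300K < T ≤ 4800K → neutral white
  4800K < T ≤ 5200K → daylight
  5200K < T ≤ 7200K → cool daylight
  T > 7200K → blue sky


Temperature: 4420K
3300K < 4420K ≤ 4800K → neutral white
Classification: neutral white


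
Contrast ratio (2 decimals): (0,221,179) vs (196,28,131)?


Linearize each sRGB channel c=v/255: c/12.92 if c ≤ 0.04045 else ((c+0.055)/1.055)^2.4
L = 0.2126×R_lin + 0.7152×G_lin + 0.0722×B_lin
Color 1 (0,221,179):
  R=0: 0/255≈0.0000 ≤ 0.04045 → 0.0000/12.92 ≈ 0.00000
  G=221: 221/255≈0.8667 > 0.04045 → ((0.8667+0.055)/1.055)^2.4 ≈ 0.72306
  B=179: 179/255≈0.7020 > 0.04045 → ((0.7020+0.055)/1.055)^2.4 ≈ 0.45079
  L1 = 0.2126×0.00000 + 0.7152×0.72306 + 0.0722×0.45079 ≈ 0.54968
Color 2 (196,28,131):
  R=196: 196/255≈0.7686 > 0.04045 → ((0.7686+0.055)/1.055)^2.4 ≈ 0.55201
  G=28: 28/255≈0.1098 > 0.04045 → ((0.1098+0.055)/1.055)^2.4 ≈ 0.01161
  B=131: 131/255≈0.5137 > 0.04045 → ((0.5137+0.055)/1.055)^2.4 ≈ 0.22697
  L2 = 0.2126×0.55201 + 0.7152×0.01161 + 0.0722×0.22697 ≈ 0.14205
Lighter = 0.54968, Darker = 0.14205
Ratio = (L_lighter + 0.05) / (L_darker + 0.05)
Ratio = (0.54968 + 0.05) / (0.14205 + 0.05) = 0.59968 / 0.19205 ≈ 3.1225
Ratio ≈ 3.12:1


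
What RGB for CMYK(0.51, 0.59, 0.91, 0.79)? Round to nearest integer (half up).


R = 255 × (1-C) × (1-K) = 255 × 0.49 × 0.21 = 26.2395 → 26
G = 255 × (1-M) × (1-K) = 255 × 0.41 × 0.21 = 21.9555 → 22
B = 255 × (1-Y) × (1-K) = 255 × 0.09 × 0.21 = 4.8195 → 5
= RGB(26, 22, 5)


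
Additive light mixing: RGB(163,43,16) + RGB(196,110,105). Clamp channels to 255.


Additive: each channel = min(255, C₁+C₂)
R: 163+196 = 359 → 255
G: 43+110 = 153 → 153
B: 16+105 = 121 → 121
= RGB(255, 153, 121)


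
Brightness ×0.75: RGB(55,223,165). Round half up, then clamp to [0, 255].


Multiply each channel by 0.75, round half up, clamp to [0, 255]
R: 55×0.75 = 41.25 → round → 41
G: 223×0.75 = 167.25 → round → 167
B: 165×0.75 = 123.75 → round → 124
= RGB(41, 167, 124)


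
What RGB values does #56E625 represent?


56 → 86 (R)
E6 → 230 (G)
25 → 37 (B)
= RGB(86, 230, 37)


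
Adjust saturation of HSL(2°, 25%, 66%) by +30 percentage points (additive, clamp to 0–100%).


Original S = 25%
Adjustment = +30 percentage points
New S = 25 + (30) = 55
Clamp to [0, 100] → 55
= HSL(2°, 55%, 66%)


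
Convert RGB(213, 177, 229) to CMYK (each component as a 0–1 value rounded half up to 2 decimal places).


R'=213/255≈0.8353, G'=177/255≈0.6941, B'=229/255≈0.8980
K = 1 - max(R',G',B') = 1 - 229/255 = 26/255 = 0.10196… → 0.10
(1-R'-K)/(1-K) simplifies to (max-R)/max with max = 229:
C = (229-213)/229 = 16/229 = 0.06986… → 0.07
M = (229-177)/229 = 52/229 = 0.22707… → 0.23
Y = (229-229)/229 = 0/229 = 0 → 0.00
= CMYK(0.07, 0.23, 0.00, 0.10)


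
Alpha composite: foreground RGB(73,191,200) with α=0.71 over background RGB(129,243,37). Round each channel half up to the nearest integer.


C = α×F + (1-α)×B, with 1-α = 0.29
R: 0.71×73 + 0.29×129 = 51.83 + 37.41 = 89.24 → 89
G: 0.71×191 + 0.29×243 = 135.61 + 70.47 = 206.08 → 206
B: 0.71×200 + 0.29×37 = 142.00 + 10.73 = 152.73 → 153
= RGB(89, 206, 153)


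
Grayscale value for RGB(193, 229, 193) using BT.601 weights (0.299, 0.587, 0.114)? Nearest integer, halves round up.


Gray = 0.299×R + 0.587×G + 0.114×B
Gray = 0.299×193 + 0.587×229 + 0.114×193
Gray = 57.707 + 134.423 + 22.002
Gray = 214.132 → round half up → 214
Gray = 214


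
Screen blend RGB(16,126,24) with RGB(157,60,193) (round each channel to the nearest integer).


Screen: C = 255 - (255-A)×(255-B)/255, rounded to nearest integer
R: 255 - (255-16)×(255-157)/255 = 255 - 23422/255 ≈ 255 - 91.851 = 163.149 → 163
G: 255 - (255-126)×(255-60)/255 = 255 - 25155/255 ≈ 255 - 98.647 = 156.353 → 156
B: 255 - (255-24)×(255-193)/255 = 255 - 14322/255 ≈ 255 - 56.165 = 198.835 → 199
= RGB(163, 156, 199)
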